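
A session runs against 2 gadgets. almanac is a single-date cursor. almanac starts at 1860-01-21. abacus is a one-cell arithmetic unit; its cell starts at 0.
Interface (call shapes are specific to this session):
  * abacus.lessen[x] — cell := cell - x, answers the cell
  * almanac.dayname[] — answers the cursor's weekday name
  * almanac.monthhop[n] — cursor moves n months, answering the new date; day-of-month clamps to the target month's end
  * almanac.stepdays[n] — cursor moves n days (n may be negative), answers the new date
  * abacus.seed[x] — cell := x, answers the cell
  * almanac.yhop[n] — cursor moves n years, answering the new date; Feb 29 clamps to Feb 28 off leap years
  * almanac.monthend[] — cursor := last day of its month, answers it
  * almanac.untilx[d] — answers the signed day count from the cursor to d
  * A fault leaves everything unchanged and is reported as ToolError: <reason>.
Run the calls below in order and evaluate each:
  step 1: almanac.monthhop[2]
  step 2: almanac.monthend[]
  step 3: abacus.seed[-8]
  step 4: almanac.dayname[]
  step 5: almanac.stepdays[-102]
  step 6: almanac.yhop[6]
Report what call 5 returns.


→ almanac.monthhop(n='2')
← 1860-03-21
→ almanac.monthend()
← 1860-03-31
→ abacus.seed(x='-8')
← -8
→ almanac.dayname()
← Saturday
→ almanac.stepdays(n='-102')
← 1859-12-20
→ almanac.yhop(n='6')
← 1865-12-20

Answer: 1859-12-20


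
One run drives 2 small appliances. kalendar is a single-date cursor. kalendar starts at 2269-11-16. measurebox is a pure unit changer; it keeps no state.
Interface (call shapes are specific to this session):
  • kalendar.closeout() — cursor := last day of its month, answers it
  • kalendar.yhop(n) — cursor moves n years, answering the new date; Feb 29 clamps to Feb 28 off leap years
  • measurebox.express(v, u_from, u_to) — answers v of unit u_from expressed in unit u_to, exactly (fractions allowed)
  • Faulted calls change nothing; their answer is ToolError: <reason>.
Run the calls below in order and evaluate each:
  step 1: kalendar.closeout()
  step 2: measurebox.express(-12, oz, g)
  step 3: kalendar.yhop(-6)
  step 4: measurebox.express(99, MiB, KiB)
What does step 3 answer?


Answer: 2263-11-30

Derivation:
$ closeout
[out] 2269-11-30
$ express v→-12 u_from→oz u_to→g
[out] -136077711/400000
$ yhop n→-6
[out] 2263-11-30
$ express v→99 u_from→MiB u_to→KiB
[out] 101376


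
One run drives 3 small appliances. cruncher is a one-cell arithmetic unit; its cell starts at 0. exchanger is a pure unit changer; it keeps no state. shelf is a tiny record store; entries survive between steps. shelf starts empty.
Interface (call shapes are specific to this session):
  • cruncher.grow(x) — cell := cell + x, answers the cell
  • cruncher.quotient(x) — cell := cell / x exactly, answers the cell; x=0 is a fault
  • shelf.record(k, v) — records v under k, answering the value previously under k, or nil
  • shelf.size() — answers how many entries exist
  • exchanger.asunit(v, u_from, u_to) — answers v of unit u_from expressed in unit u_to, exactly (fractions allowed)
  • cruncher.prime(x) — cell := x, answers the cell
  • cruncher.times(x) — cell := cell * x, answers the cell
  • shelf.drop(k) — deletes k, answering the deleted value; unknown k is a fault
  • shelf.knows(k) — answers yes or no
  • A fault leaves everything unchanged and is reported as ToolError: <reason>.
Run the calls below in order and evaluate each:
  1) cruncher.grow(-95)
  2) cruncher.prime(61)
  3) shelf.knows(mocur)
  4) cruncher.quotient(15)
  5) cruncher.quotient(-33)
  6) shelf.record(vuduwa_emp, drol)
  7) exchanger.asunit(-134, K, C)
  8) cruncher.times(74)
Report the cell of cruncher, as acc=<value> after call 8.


~$ grow x: -95
[out] -95
~$ prime x: 61
[out] 61
~$ knows k: mocur
[out] no
~$ quotient x: 15
[out] 61/15
~$ quotient x: -33
[out] -61/495
~$ record k: vuduwa_emp v: drol
[out] nil
~$ asunit v: -134 u_from: K u_to: C
[out] -8143/20
~$ times x: 74
[out] -4514/495

Answer: acc=-4514/495


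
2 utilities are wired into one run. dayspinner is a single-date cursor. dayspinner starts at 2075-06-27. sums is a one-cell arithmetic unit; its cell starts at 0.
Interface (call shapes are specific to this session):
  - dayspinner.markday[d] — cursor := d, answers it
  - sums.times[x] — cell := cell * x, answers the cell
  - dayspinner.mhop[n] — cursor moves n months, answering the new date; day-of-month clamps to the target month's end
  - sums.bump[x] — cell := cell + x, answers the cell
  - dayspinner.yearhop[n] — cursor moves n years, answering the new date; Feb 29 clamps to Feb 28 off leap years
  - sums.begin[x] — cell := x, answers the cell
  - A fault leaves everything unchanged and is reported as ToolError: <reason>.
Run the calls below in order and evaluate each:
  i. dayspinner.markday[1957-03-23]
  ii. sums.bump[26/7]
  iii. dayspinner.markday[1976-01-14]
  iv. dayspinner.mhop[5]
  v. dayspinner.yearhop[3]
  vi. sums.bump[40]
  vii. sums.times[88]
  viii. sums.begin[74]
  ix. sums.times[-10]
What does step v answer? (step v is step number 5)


Answer: 1979-06-14

Derivation:
~$ dayspinner.markday 1957-03-23
:: 1957-03-23
~$ sums.bump 26/7
:: 26/7
~$ dayspinner.markday 1976-01-14
:: 1976-01-14
~$ dayspinner.mhop 5
:: 1976-06-14
~$ dayspinner.yearhop 3
:: 1979-06-14
~$ sums.bump 40
:: 306/7
~$ sums.times 88
:: 26928/7
~$ sums.begin 74
:: 74
~$ sums.times -10
:: -740


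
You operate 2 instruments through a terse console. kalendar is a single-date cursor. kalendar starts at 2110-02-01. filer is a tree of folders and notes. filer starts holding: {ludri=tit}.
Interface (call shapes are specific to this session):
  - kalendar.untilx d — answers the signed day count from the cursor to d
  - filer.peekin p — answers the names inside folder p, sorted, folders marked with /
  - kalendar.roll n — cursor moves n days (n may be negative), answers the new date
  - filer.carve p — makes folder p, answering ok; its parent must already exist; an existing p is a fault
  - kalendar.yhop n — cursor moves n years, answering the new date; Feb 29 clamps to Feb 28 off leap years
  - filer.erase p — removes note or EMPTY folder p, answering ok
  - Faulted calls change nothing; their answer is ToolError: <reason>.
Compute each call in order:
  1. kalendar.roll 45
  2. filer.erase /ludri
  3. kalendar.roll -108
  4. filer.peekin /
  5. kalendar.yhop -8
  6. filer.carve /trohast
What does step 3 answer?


Answer: 2109-11-30

Derivation:
CALL kalendar.roll[n=45]
RET  2110-03-18
CALL filer.erase[p=/ludri]
RET  ok
CALL kalendar.roll[n=-108]
RET  2109-11-30
CALL filer.peekin[p=/]
RET  []
CALL kalendar.yhop[n=-8]
RET  2101-11-30
CALL filer.carve[p=/trohast]
RET  ok


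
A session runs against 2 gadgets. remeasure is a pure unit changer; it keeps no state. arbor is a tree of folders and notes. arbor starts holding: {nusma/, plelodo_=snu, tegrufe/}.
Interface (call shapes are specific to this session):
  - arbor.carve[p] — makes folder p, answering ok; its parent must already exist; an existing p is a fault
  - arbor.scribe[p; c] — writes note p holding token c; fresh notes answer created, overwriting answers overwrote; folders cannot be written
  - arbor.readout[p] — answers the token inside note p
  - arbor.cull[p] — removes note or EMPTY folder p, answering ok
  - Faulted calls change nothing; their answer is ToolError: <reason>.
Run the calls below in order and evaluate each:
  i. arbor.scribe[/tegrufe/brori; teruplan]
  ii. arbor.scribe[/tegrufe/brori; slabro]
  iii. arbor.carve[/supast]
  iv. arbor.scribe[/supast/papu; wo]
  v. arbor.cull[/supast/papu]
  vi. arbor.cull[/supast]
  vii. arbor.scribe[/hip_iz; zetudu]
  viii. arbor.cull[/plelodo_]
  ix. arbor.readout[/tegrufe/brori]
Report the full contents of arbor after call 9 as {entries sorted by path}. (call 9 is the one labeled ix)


Answer: {hip_iz=zetudu, nusma/, tegrufe/, tegrufe/brori=slabro}

Derivation:
CALL scribe[p: /tegrufe/brori; c: teruplan]
RET  created
CALL scribe[p: /tegrufe/brori; c: slabro]
RET  overwrote
CALL carve[p: /supast]
RET  ok
CALL scribe[p: /supast/papu; c: wo]
RET  created
CALL cull[p: /supast/papu]
RET  ok
CALL cull[p: /supast]
RET  ok
CALL scribe[p: /hip_iz; c: zetudu]
RET  created
CALL cull[p: /plelodo_]
RET  ok
CALL readout[p: /tegrufe/brori]
RET  slabro


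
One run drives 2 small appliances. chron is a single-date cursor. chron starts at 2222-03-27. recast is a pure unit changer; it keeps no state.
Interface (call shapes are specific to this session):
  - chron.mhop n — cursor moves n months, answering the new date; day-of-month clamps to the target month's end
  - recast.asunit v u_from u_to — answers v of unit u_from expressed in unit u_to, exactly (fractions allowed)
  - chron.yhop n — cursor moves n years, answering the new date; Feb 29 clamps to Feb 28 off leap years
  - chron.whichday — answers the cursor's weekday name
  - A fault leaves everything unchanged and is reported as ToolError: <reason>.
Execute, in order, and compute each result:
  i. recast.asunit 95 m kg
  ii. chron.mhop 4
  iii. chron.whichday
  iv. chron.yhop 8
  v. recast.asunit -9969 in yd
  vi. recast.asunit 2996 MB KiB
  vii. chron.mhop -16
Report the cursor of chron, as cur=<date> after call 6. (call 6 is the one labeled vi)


Now I run asunit with v=95, u_from=m, u_to=kg: ToolError: incompatible units.
Next I call mhop with n=4, and get 2222-07-27.
Invoking whichday, yielding Saturday.
I call yhop with n=8, and see 2230-07-27.
Then asunit with v=-9969, u_from=in, u_to=yd, giving -3323/12.
I use asunit with v=2996, u_from=MB, u_to=KiB, giving 11703125/4.
I use mhop with n=-16, yielding 2229-03-27.

Answer: cur=2230-07-27


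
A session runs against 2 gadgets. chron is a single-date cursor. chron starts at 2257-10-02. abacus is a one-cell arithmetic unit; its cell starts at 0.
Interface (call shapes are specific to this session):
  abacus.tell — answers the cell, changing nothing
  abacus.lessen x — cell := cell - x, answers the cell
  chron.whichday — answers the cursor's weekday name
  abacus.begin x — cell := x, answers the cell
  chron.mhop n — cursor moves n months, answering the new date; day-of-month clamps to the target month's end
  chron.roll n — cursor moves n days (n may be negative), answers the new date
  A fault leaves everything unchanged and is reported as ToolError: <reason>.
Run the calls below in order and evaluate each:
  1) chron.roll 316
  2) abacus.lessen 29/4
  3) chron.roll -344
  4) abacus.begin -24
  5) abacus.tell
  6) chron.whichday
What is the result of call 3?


> chron.roll 316
= 2258-08-14
> abacus.lessen 29/4
= -29/4
> chron.roll -344
= 2257-09-04
> abacus.begin -24
= -24
> abacus.tell
= -24
> chron.whichday
= Friday

Answer: 2257-09-04


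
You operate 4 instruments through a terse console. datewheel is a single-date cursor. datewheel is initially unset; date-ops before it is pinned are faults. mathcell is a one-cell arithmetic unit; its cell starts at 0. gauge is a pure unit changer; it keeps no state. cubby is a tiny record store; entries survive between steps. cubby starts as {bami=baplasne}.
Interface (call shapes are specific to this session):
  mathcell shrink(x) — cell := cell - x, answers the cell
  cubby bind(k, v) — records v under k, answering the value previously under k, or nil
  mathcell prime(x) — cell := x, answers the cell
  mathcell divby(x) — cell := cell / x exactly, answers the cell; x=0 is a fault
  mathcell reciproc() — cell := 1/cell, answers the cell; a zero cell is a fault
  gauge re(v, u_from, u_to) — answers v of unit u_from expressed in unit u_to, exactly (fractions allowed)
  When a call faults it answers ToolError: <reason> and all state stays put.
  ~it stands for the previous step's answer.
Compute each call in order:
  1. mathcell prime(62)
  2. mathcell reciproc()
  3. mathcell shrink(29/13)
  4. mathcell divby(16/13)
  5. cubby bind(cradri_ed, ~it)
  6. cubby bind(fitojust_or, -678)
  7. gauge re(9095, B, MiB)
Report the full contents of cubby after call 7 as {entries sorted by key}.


Next I call mathcell prime with x=62, and get 62.
I try mathcell reciproc, and see 1/62.
I invoke mathcell shrink with x=29/13, and observe -1785/806.
I invoke mathcell divby with x=16/13, — result: -1785/992.
I invoke cubby bind with k=cradri_ed, v=~it, — result: nil.
Invoking cubby bind with k=fitojust_or, v=-678, and get nil.
Calling gauge re with v=9095, u_from=B, u_to=MiB: 9095/1048576.

Answer: {bami=baplasne, cradri_ed=-1785/992, fitojust_or=-678}


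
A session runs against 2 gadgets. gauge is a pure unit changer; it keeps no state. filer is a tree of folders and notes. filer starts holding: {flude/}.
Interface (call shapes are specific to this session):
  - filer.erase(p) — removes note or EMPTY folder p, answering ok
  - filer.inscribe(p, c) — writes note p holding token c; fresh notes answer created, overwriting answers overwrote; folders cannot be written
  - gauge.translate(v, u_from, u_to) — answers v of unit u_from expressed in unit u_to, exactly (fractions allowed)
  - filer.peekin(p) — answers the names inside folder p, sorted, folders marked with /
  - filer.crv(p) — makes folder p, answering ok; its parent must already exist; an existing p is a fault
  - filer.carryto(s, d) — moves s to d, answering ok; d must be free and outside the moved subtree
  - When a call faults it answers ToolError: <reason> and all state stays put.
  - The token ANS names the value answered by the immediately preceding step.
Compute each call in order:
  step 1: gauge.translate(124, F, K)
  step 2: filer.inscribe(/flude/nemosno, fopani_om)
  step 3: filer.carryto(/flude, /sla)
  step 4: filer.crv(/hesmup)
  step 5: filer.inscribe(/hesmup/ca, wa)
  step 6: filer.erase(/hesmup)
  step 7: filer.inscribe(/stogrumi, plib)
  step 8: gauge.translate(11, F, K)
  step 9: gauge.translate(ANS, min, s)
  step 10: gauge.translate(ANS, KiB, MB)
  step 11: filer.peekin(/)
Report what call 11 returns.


Answer: [hesmup/, sla/, stogrumi]

Derivation:
Do: translate[v: 124; u_from: F; u_to: K]
See: 58367/180
Do: inscribe[p: /flude/nemosno; c: fopani_om]
See: created
Do: carryto[s: /flude; d: /sla]
See: ok
Do: crv[p: /hesmup]
See: ok
Do: inscribe[p: /hesmup/ca; c: wa]
See: created
Do: erase[p: /hesmup]
See: ToolError: not empty
Do: inscribe[p: /stogrumi; c: plib]
See: created
Do: translate[v: 11; u_from: F; u_to: K]
See: 15689/60
Do: translate[v: ANS; u_from: min; u_to: s]
See: 15689
Do: translate[v: ANS; u_from: KiB; u_to: MB]
See: 251024/15625
Do: peekin[p: /]
See: [hesmup/, sla/, stogrumi]


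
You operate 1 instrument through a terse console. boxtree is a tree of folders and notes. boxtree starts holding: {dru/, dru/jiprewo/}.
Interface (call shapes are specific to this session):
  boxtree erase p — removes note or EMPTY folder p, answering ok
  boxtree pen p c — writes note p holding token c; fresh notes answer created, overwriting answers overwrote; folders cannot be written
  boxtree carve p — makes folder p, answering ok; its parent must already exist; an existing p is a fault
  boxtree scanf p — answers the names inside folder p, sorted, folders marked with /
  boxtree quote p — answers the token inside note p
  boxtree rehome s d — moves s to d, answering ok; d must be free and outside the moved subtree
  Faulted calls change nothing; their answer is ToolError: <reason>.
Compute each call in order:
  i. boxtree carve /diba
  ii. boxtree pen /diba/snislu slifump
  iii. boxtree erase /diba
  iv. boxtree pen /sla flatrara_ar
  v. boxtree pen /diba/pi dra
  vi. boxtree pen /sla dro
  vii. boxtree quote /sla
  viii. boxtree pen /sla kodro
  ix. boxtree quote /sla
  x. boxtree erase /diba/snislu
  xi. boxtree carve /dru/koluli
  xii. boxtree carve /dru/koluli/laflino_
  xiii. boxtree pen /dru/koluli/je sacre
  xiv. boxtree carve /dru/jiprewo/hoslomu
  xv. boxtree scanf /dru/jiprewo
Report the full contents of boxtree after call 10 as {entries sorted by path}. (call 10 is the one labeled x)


Answer: {diba/, diba/pi=dra, dru/, dru/jiprewo/, sla=kodro}

Derivation:
CALL boxtree carve[/diba]
RET  ok
CALL boxtree pen[/diba/snislu; slifump]
RET  created
CALL boxtree erase[/diba]
RET  ToolError: not empty
CALL boxtree pen[/sla; flatrara_ar]
RET  created
CALL boxtree pen[/diba/pi; dra]
RET  created
CALL boxtree pen[/sla; dro]
RET  overwrote
CALL boxtree quote[/sla]
RET  dro
CALL boxtree pen[/sla; kodro]
RET  overwrote
CALL boxtree quote[/sla]
RET  kodro
CALL boxtree erase[/diba/snislu]
RET  ok
CALL boxtree carve[/dru/koluli]
RET  ok
CALL boxtree carve[/dru/koluli/laflino_]
RET  ok
CALL boxtree pen[/dru/koluli/je; sacre]
RET  created
CALL boxtree carve[/dru/jiprewo/hoslomu]
RET  ok
CALL boxtree scanf[/dru/jiprewo]
RET  [hoslomu/]


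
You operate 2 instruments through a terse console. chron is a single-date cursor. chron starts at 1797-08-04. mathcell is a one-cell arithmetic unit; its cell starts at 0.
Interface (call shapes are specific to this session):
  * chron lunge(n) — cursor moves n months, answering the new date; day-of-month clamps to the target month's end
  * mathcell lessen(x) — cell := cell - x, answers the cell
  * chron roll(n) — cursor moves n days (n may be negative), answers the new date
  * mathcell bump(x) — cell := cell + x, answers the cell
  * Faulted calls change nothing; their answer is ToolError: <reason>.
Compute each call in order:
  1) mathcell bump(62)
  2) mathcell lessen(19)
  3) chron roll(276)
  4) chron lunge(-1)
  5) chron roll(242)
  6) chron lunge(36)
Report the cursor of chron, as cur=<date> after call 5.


Answer: cur=1798-12-05

Derivation:
Step: mathcell bump[x→62]
Result: 62
Step: mathcell lessen[x→19]
Result: 43
Step: chron roll[n→276]
Result: 1798-05-07
Step: chron lunge[n→-1]
Result: 1798-04-07
Step: chron roll[n→242]
Result: 1798-12-05
Step: chron lunge[n→36]
Result: 1801-12-05


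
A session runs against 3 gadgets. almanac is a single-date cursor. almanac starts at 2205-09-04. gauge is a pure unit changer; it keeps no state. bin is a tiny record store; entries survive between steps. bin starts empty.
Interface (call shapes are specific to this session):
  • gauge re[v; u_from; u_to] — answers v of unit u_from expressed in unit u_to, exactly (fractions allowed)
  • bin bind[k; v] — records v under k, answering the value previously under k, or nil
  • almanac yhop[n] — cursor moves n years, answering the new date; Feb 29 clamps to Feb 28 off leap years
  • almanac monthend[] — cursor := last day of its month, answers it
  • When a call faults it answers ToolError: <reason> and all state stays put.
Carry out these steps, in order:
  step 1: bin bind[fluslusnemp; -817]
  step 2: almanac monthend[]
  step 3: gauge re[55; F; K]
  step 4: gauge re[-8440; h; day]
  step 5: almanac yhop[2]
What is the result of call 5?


Answer: 2207-09-30

Derivation:
~$ bin bind fluslusnemp -817
  nil
~$ almanac monthend
  2205-09-30
~$ gauge re 55 F K
  51467/180
~$ gauge re -8440 h day
  -1055/3
~$ almanac yhop 2
  2207-09-30


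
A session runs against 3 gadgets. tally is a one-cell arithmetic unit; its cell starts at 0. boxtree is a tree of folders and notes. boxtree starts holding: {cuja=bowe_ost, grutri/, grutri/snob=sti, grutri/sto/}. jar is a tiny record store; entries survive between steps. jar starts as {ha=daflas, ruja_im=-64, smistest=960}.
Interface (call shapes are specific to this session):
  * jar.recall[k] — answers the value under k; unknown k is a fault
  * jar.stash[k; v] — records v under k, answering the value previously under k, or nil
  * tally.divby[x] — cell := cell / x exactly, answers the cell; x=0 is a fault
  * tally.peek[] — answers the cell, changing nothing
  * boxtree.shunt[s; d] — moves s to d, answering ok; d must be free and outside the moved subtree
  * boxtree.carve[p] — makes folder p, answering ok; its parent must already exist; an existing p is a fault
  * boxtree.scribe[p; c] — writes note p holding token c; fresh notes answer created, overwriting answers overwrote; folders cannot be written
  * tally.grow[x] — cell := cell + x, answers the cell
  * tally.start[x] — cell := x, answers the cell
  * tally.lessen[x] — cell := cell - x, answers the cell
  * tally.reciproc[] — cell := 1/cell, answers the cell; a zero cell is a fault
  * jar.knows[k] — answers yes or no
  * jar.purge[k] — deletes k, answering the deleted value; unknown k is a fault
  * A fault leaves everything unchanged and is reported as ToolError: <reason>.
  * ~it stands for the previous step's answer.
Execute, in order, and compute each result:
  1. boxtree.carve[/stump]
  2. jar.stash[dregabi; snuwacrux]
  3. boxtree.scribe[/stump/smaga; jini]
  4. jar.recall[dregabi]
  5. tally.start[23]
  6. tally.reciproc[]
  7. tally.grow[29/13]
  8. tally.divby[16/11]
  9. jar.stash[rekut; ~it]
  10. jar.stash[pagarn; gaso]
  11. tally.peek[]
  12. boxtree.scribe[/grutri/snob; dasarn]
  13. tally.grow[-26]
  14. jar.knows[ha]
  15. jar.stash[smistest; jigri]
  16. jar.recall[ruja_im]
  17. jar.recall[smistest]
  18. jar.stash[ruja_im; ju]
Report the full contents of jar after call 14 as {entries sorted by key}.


[in] carve p: /stump
  ok
[in] stash k: dregabi v: snuwacrux
  nil
[in] scribe p: /stump/smaga c: jini
  created
[in] recall k: dregabi
  snuwacrux
[in] start x: 23
  23
[in] reciproc
  1/23
[in] grow x: 29/13
  680/299
[in] divby x: 16/11
  935/598
[in] stash k: rekut v: ~it
  nil
[in] stash k: pagarn v: gaso
  nil
[in] peek
  935/598
[in] scribe p: /grutri/snob c: dasarn
  overwrote
[in] grow x: -26
  -14613/598
[in] knows k: ha
  yes
[in] stash k: smistest v: jigri
  960
[in] recall k: ruja_im
  -64
[in] recall k: smistest
  jigri
[in] stash k: ruja_im v: ju
  -64

Answer: {dregabi=snuwacrux, ha=daflas, pagarn=gaso, rekut=935/598, ruja_im=-64, smistest=960}


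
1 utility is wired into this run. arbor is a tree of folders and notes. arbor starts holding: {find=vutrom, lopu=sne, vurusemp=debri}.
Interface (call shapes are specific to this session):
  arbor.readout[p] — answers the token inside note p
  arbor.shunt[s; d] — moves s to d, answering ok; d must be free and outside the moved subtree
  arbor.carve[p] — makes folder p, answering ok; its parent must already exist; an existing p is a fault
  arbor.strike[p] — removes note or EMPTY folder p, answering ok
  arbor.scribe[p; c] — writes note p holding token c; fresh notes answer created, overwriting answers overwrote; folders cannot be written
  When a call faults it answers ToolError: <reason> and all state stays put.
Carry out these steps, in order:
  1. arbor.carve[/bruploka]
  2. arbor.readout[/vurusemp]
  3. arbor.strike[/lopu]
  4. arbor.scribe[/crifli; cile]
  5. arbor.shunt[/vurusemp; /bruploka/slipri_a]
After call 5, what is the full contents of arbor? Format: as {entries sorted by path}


Answer: {bruploka/, bruploka/slipri_a=debri, crifli=cile, find=vutrom}

Derivation:
Do: arbor.carve[/bruploka]
See: ok
Do: arbor.readout[/vurusemp]
See: debri
Do: arbor.strike[/lopu]
See: ok
Do: arbor.scribe[/crifli; cile]
See: created
Do: arbor.shunt[/vurusemp; /bruploka/slipri_a]
See: ok


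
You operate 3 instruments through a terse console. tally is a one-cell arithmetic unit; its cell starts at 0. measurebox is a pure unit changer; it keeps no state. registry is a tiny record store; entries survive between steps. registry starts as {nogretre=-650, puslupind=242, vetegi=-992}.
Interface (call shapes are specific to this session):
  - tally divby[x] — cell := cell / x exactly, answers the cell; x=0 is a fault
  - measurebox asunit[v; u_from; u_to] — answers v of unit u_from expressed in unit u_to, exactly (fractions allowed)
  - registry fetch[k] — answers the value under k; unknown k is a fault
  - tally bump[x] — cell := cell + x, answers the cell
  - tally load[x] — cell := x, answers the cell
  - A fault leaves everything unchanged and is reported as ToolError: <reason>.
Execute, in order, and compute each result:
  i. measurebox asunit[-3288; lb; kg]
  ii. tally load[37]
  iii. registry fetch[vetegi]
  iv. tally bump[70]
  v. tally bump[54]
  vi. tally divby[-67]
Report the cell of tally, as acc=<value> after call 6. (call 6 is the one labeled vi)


Answer: acc=-161/67

Derivation:
I run measurebox asunit passing v=-3288, u_from=lb, u_to=kg, — result: -18642646407/12500000.
Invoking tally load passing x=37, — result: 37.
Next I call registry fetch passing k=vetegi, yielding -992.
I use tally bump passing x=70: 107.
I call tally bump passing x=54, giving 161.
Then tally divby passing x=-67, and observe -161/67.


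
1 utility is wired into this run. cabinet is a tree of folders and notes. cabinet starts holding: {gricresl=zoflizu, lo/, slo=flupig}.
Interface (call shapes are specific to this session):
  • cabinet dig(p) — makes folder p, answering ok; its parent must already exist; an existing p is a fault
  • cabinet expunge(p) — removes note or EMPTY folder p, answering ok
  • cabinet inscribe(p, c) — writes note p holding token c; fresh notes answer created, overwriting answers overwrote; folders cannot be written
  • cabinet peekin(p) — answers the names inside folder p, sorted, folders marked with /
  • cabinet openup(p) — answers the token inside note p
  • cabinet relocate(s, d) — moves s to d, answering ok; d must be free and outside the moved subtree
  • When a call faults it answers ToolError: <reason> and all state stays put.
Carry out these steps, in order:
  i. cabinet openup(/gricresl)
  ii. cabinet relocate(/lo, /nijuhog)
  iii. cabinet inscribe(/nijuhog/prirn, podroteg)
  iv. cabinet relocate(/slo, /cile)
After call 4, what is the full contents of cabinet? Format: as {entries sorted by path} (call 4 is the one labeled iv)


~$ cabinet openup p: /gricresl
[out] zoflizu
~$ cabinet relocate s: /lo d: /nijuhog
[out] ok
~$ cabinet inscribe p: /nijuhog/prirn c: podroteg
[out] created
~$ cabinet relocate s: /slo d: /cile
[out] ok

Answer: {cile=flupig, gricresl=zoflizu, nijuhog/, nijuhog/prirn=podroteg}


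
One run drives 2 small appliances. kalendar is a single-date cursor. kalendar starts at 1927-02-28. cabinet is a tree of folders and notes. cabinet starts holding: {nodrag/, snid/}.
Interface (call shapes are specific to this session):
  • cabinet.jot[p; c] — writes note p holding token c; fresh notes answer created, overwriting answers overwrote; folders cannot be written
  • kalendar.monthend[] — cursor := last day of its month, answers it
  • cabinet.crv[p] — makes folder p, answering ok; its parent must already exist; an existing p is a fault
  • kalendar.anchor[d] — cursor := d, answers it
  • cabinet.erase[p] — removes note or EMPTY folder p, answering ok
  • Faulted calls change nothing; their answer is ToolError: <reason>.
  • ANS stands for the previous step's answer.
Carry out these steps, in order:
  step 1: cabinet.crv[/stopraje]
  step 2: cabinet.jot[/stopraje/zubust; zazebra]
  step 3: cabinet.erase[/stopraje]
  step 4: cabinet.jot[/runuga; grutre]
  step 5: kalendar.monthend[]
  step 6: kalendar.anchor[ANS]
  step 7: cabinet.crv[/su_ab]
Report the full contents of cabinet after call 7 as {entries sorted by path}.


[in] crv p='/stopraje'
[out] ok
[in] jot p='/stopraje/zubust' c='zazebra'
[out] created
[in] erase p='/stopraje'
[out] ToolError: not empty
[in] jot p='/runuga' c='grutre'
[out] created
[in] monthend
[out] 1927-02-28
[in] anchor d='ANS'
[out] 1927-02-28
[in] crv p='/su_ab'
[out] ok

Answer: {nodrag/, runuga=grutre, snid/, stopraje/, stopraje/zubust=zazebra, su_ab/}


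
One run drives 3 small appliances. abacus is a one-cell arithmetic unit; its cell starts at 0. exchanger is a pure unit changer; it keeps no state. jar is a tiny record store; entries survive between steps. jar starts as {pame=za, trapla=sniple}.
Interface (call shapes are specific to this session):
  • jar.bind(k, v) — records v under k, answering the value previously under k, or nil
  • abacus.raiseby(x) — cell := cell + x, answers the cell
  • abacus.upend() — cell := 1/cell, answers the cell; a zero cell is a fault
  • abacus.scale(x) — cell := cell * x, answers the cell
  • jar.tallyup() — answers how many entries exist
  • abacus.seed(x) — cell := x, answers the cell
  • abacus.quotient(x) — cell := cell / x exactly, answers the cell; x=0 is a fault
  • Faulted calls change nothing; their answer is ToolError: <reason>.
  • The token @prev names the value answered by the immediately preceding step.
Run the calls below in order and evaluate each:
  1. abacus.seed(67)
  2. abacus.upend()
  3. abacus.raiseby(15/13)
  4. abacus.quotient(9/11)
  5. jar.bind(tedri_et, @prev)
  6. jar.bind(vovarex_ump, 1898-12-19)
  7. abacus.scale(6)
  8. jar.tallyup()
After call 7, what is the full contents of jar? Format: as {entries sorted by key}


-- 1. seed(67) => 67
-- 2. upend() => 1/67
-- 3. raiseby(15/13) => 1018/871
-- 4. quotient(9/11) => 11198/7839
-- 5. bind(tedri_et, @prev) => nil
-- 6. bind(vovarex_ump, 1898-12-19) => nil
-- 7. scale(6) => 22396/2613
-- 8. tallyup() => 4

Answer: {pame=za, tedri_et=11198/7839, trapla=sniple, vovarex_ump=1898-12-19}


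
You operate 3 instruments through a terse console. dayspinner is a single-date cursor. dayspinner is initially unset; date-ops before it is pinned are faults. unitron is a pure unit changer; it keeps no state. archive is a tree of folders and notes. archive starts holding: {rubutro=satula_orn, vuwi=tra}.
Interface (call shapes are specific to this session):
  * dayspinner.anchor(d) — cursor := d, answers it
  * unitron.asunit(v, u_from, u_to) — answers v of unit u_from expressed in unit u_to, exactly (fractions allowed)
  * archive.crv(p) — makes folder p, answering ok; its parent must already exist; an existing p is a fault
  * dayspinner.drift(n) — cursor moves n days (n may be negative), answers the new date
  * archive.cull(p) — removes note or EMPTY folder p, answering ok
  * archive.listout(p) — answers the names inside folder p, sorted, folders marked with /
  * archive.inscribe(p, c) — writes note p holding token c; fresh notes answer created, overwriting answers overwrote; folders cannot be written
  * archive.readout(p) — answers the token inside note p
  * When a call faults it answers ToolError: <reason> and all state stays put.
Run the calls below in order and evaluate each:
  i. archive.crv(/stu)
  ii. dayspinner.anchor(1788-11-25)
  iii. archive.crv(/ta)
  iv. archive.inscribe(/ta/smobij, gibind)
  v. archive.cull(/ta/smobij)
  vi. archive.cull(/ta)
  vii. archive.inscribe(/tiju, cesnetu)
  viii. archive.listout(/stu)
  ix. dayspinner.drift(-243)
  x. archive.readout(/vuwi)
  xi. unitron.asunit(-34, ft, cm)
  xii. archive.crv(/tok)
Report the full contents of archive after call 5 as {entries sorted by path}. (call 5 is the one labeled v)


CALL crv[p→/stu]
RET  ok
CALL anchor[d→1788-11-25]
RET  1788-11-25
CALL crv[p→/ta]
RET  ok
CALL inscribe[p→/ta/smobij; c→gibind]
RET  created
CALL cull[p→/ta/smobij]
RET  ok
CALL cull[p→/ta]
RET  ok
CALL inscribe[p→/tiju; c→cesnetu]
RET  created
CALL listout[p→/stu]
RET  []
CALL drift[n→-243]
RET  1788-03-27
CALL readout[p→/vuwi]
RET  tra
CALL asunit[v→-34; u_from→ft; u_to→cm]
RET  -25908/25
CALL crv[p→/tok]
RET  ok

Answer: {rubutro=satula_orn, stu/, ta/, vuwi=tra}


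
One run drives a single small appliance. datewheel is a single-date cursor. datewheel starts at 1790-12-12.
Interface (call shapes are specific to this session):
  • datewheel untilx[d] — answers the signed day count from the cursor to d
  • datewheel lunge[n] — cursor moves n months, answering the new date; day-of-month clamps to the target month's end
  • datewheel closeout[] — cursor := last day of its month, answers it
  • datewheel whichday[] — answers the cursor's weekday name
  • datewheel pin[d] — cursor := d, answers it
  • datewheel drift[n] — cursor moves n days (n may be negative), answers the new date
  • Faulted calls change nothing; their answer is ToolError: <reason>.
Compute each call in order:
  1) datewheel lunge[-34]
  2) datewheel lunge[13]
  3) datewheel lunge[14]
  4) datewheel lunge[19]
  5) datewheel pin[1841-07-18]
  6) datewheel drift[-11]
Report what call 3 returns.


Next I call datewheel lunge on n='-34', giving 1788-02-12.
I run datewheel lunge on n='13', — result: 1789-03-12.
Now I run datewheel lunge on n='14', and get 1790-05-12.
Then datewheel lunge on n='19', → 1791-12-12.
Then datewheel pin on d='1841-07-18', which returns 1841-07-18.
Calling datewheel drift on n='-11', and observe 1841-07-07.

Answer: 1790-05-12


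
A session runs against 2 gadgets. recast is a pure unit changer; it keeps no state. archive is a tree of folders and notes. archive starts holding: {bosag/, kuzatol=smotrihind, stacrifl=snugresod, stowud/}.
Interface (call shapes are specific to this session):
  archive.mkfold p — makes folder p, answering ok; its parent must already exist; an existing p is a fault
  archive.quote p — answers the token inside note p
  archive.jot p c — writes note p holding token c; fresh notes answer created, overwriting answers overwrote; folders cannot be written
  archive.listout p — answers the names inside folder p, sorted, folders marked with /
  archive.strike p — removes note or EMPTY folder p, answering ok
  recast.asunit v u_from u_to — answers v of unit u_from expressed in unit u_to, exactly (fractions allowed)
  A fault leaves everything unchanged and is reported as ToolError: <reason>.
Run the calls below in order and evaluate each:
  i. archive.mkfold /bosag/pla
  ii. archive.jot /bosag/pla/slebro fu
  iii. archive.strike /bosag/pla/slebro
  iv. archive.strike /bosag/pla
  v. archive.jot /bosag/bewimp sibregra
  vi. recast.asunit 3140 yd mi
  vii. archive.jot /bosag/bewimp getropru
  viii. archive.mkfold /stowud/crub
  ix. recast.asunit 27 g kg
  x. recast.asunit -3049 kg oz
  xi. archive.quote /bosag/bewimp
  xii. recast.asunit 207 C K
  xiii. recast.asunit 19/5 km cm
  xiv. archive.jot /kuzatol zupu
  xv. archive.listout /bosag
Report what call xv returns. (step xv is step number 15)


Answer: [bewimp]

Derivation:
>> archive.mkfold(p='/bosag/pla')
<< ok
>> archive.jot(p='/bosag/pla/slebro', c='fu')
<< created
>> archive.strike(p='/bosag/pla/slebro')
<< ok
>> archive.strike(p='/bosag/pla')
<< ok
>> archive.jot(p='/bosag/bewimp', c='sibregra')
<< created
>> recast.asunit(v='3140', u_from='yd', u_to='mi')
<< 157/88
>> archive.jot(p='/bosag/bewimp', c='getropru')
<< overwrote
>> archive.mkfold(p='/stowud/crub')
<< ok
>> recast.asunit(v='27', u_from='g', u_to='kg')
<< 27/1000
>> recast.asunit(v='-3049', u_from='kg', u_to='oz')
<< -4878400000000/45359237
>> archive.quote(p='/bosag/bewimp')
<< getropru
>> recast.asunit(v='207', u_from='C', u_to='K')
<< 9603/20
>> recast.asunit(v='19/5', u_from='km', u_to='cm')
<< 380000
>> archive.jot(p='/kuzatol', c='zupu')
<< overwrote
>> archive.listout(p='/bosag')
<< [bewimp]


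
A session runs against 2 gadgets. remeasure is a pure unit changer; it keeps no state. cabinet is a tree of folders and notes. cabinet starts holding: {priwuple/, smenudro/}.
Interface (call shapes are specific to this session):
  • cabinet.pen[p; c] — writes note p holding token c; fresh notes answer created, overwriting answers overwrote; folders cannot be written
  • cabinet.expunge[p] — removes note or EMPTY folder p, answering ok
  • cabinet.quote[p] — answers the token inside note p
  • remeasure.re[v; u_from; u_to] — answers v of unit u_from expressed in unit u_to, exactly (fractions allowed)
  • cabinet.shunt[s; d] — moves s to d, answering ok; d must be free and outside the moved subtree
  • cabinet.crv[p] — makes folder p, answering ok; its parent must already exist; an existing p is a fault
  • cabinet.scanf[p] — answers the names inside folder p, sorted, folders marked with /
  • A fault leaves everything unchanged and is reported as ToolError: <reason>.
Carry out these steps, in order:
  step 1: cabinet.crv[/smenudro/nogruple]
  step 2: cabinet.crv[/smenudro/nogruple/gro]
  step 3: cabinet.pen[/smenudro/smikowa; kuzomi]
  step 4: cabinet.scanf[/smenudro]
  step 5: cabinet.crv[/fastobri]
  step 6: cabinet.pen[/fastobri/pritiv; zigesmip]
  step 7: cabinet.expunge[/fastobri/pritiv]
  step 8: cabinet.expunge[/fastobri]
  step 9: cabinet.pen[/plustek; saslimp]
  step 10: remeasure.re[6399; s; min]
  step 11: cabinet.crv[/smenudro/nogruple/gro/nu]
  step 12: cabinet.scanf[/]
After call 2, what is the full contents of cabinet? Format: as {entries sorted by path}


Answer: {priwuple/, smenudro/, smenudro/nogruple/, smenudro/nogruple/gro/}

Derivation:
Invoking cabinet.crv with /smenudro/nogruple, — result: ok.
I try cabinet.crv with /smenudro/nogruple/gro, → ok.
Then cabinet.pen with /smenudro/smikowa, kuzomi, giving created.
Now I run cabinet.scanf with /smenudro: [nogruple/, smikowa].
Invoking cabinet.crv with /fastobri, which returns ok.
I try cabinet.pen with /fastobri/pritiv, zigesmip, yielding created.
Now I run cabinet.expunge with /fastobri/pritiv: ok.
I invoke cabinet.expunge with /fastobri, and get ok.
Invoking cabinet.pen with /plustek, saslimp, and observe created.
I run remeasure.re with 6399, s, min, and see 2133/20.
I use cabinet.crv with /smenudro/nogruple/gro/nu: ok.
Calling cabinet.scanf with /, giving [plustek, priwuple/, smenudro/].


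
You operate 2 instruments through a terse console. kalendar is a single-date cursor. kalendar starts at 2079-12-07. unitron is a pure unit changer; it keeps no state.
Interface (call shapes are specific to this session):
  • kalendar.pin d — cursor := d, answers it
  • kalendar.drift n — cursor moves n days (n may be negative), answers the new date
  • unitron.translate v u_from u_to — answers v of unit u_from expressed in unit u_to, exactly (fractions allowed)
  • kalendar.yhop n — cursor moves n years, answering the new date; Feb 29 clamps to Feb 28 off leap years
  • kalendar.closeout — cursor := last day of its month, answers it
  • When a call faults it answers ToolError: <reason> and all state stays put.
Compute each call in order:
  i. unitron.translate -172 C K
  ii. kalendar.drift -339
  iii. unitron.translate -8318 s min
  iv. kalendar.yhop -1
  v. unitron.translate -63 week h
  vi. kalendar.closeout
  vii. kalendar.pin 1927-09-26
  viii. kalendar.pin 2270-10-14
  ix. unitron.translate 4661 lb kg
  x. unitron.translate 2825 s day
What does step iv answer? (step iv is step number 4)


Answer: 2078-01-02

Derivation:
$ translate v='-172' u_from='C' u_to='K'
:: 2023/20
$ drift n='-339'
:: 2079-01-02
$ translate v='-8318' u_from='s' u_to='min'
:: -4159/30
$ yhop n='-1'
:: 2078-01-02
$ translate v='-63' u_from='week' u_to='h'
:: -10584
$ closeout
:: 2078-01-31
$ pin d='1927-09-26'
:: 1927-09-26
$ pin d='2270-10-14'
:: 2270-10-14
$ translate v='4661' u_from='lb' u_to='kg'
:: 211419403657/100000000
$ translate v='2825' u_from='s' u_to='day'
:: 113/3456


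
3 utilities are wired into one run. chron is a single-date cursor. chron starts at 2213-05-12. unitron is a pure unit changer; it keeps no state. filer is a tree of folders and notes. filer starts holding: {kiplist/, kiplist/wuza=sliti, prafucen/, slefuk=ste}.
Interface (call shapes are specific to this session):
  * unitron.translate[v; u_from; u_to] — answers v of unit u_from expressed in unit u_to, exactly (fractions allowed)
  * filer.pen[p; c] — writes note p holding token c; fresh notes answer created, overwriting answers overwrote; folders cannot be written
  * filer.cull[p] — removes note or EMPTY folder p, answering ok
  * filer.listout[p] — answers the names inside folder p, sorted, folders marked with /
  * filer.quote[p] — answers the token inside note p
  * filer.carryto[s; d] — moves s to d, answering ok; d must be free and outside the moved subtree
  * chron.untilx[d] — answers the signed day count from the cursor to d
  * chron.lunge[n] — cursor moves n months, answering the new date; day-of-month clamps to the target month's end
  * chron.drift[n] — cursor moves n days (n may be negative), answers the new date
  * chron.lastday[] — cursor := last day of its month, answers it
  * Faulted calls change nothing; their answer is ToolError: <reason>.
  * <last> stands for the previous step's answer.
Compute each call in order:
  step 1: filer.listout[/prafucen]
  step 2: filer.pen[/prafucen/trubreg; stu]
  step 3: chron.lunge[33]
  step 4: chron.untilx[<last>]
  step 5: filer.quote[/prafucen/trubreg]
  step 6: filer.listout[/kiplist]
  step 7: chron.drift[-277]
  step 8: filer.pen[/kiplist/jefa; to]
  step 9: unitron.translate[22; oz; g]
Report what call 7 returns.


==> filer.listout(p='/prafucen')
<== []
==> filer.pen(p='/prafucen/trubreg', c='stu')
<== created
==> chron.lunge(n='33')
<== 2216-02-12
==> chron.untilx(d='<last>')
<== 0
==> filer.quote(p='/prafucen/trubreg')
<== stu
==> filer.listout(p='/kiplist')
<== [wuza]
==> chron.drift(n='-277')
<== 2215-05-11
==> filer.pen(p='/kiplist/jefa', c='to')
<== created
==> unitron.translate(v='22', u_from='oz', u_to='g')
<== 498951607/800000

Answer: 2215-05-11
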